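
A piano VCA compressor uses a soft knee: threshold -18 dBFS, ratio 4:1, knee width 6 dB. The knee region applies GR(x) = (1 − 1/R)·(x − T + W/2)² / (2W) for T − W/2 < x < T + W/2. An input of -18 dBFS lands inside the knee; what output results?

x − T + W/2 = -18 − (-18) + 3 = 3.
GR = (1 − 1/4) × 3² / 12 = 0.75 × 9 / 12 = 0.5625 dB.
Output = -18 − 0.5625 = -18.5625 dBFS.

-18.5625 dBFS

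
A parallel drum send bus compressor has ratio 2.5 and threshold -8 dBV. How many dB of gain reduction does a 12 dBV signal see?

12 dBV exceeds the threshold by 20 dB.
After 2.5:1 compression the overshoot becomes 20/2.5 = 8 dB.
GR = overshoot in − overshoot out = 20 − 8 = 12 dB.

12 dB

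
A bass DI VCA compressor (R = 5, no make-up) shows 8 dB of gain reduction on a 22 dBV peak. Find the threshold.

Gain reduction = 22 − 14 = 8 dB; output overshoot = GR / (R − 1) = 8 / 4 = 2 dB.
Threshold = output − output overshoot = 14 − 2 = 12 dBV.

12 dBV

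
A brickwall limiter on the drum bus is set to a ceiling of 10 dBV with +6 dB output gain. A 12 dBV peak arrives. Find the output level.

16 dBV

A brickwall limiter is an ∞:1 compressor: any input above the ceiling is clamped to 10 dBV.
Output gain then adds 6 dB: 10 + 6 = 16 dBV.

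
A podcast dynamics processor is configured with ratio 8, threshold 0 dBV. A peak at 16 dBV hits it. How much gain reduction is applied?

The signal is 16 dB above threshold.
At 8:1, output sits 16/8 = 2 dB above threshold.
Gain reduction = 16 − 2 = 14 dB.

14 dB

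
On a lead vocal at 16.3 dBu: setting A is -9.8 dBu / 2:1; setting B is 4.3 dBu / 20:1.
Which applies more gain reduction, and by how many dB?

A, by 1.65 dB

A: overshoot 26.1 dB → output overshoot 13.05 dB → GR 13.05 dB.
B: overshoot 12 dB → output overshoot 0.6 dB → GR 11.4 dB.
Difference: 1.65 dB in favour of A.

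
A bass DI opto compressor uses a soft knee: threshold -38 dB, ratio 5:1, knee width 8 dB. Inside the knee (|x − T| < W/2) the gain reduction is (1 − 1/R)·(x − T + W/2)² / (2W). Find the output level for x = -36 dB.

x − T + W/2 = -36 − (-38) + 4 = 6.
GR = (1 − 1/5) × 6² / 16 = 0.8 × 36 / 16 = 1.8 dB.
Output = -36 − 1.8 = -37.8 dB.

-37.8 dB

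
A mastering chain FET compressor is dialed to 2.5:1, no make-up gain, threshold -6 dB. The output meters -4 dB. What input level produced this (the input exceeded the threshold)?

-1 dB

That's 2 dB above the -6 dB threshold.
Before 2.5:1 compression the overshoot was 2 × 2.5 = 5 dB, so input = -6 + 5 = -1 dB.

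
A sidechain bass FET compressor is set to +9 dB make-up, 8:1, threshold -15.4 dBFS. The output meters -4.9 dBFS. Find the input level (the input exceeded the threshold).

Remove make-up: -4.9 − 9 = -13.9 dBFS.
The compressed level sits -13.9 − (-15.4) = 1.5 dB over threshold.
Before 8:1 compression the overshoot was 1.5 × 8 = 12 dB, so input = -15.4 + 12 = -3.4 dBFS.

-3.4 dBFS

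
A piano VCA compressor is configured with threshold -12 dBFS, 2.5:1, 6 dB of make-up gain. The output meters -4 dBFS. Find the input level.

-7 dBFS

Stripping the +6 dB make-up gives -10 dBFS at the gain stage.
Post-compression overshoot = -10 − (-12) = 2 dB.
Input overshoot = R × output overshoot = 5 dB → input = -12 + 5 = -7 dBFS.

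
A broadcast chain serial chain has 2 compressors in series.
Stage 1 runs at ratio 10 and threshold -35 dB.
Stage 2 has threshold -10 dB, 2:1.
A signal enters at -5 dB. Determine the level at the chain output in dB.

Stage 1: -5 dB is 30 dB over -35 dB; at 10:1 that becomes 3 dB over, giving -32 dB.
Stage 2: -32 dB ≤ -10 dB, so stage 2 doesn't engage; output -32 dB.

-32 dB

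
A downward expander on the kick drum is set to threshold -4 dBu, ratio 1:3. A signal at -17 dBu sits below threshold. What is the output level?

The input is 13 dB below the -4 dBu threshold.
A 1:3 expander multiplies undershoot by 3: 13 × 3 = 39 dB below threshold.
Output = -4 − 39 = -43 dBu.

-43 dBu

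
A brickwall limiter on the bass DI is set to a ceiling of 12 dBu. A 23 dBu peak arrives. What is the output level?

12 dBu

A brickwall limiter is an ∞:1 compressor: any input above the ceiling is clamped to 12 dBu.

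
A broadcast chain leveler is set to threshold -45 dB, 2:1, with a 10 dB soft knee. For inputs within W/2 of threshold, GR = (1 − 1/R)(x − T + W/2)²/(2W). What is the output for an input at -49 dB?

-49.025 dB

x − T + W/2 = -49 − (-45) + 5 = 1.
GR = (1 − 1/2) × 1² / 20 = 0.5 × 1 / 20 = 0.025 dB.
Output = -49 − 0.025 = -49.025 dB.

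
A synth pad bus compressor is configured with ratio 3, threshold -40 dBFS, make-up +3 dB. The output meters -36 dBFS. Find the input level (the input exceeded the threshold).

Stripping the +3 dB make-up gives -39 dBFS at the gain stage.
Post-compression overshoot = -39 − (-40) = 1 dB.
Before 3:1 compression the overshoot was 1 × 3 = 3 dB, so input = -40 + 3 = -37 dBFS.

-37 dBFS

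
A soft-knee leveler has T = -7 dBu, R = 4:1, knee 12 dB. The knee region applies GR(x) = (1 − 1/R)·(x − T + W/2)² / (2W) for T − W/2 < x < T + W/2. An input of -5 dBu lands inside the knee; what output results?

x − T + W/2 = -5 − (-7) + 6 = 8.
GR = (1 − 1/4) × 8² / 24 = 0.75 × 64 / 24 = 2 dB.
Output = -5 − 2 = -7 dBu.

-7 dBu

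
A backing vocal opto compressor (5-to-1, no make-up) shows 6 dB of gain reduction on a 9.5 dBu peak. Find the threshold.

Gain reduction = 9.5 − 3.5 = 6 dB; output overshoot = GR / (R − 1) = 6 / 4 = 1.5 dB.
Threshold = output − output overshoot = 3.5 − 1.5 = 2 dBu.

2 dBu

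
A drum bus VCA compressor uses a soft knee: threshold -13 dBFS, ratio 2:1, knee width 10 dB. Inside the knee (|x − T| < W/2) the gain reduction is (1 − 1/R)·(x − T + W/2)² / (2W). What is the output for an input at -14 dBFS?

x − T + W/2 = -14 − (-13) + 5 = 4.
GR = (1 − 1/2) × 4² / 20 = 0.5 × 16 / 20 = 0.4 dB.
Output = -14 − 0.4 = -14.4 dBFS.

-14.4 dBFS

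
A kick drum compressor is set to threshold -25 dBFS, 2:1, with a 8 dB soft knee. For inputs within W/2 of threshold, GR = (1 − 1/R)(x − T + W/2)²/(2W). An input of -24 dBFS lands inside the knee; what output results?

-24.78125 dBFS

x − T + W/2 = -24 − (-25) + 4 = 5.
GR = (1 − 1/2) × 5² / 16 = 0.5 × 25 / 16 = 0.78125 dB.
Output = -24 − 0.78125 = -24.78125 dBFS.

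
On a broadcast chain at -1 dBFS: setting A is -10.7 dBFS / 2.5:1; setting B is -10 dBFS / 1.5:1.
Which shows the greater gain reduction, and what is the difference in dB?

A: 9.7 dB over, compressed to 3.88 dB over, so 5.82 dB of GR.
B: 9 dB over, compressed to 6 dB over, so 3 dB of GR.
Difference: 2.82 dB in favour of A.

A, by 2.82 dB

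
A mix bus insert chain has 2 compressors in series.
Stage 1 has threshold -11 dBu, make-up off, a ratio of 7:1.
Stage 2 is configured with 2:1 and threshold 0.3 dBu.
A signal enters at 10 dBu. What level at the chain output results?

-8 dBu

Stage 1: 21 dB above -11 dBu, reduced 7:1 to 3 dB above → -8 dBu.
Stage 2: below threshold (-8 ≤ 0.3); passes unchanged; output -8 dBu.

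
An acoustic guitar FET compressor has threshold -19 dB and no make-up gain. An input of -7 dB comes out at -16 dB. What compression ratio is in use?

4:1

Input overshoot = -7 − (-19) = 12 dB; output overshoot = -16 − (-19) = 3 dB.
Ratio = 12 / 3 = 4.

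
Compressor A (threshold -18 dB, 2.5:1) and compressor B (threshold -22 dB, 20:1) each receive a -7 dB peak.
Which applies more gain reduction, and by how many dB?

A: overshoot 11 dB → output overshoot 4.4 dB → GR 6.6 dB.
B: overshoot 15 dB → output overshoot 0.75 dB → GR 14.25 dB.
B applies 7.65 dB more gain reduction.

B, by 7.65 dB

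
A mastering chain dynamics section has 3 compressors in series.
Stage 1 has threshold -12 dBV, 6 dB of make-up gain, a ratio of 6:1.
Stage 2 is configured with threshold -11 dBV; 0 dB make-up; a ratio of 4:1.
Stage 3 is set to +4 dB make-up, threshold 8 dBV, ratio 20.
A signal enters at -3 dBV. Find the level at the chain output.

-5.375 dBV

Stage 1: -3 dBV is 9 dB over -12 dBV; at 6:1 that becomes 1.5 dB over, giving -10.5 dBV; +6 dB make-up → -4.5 dBV.
Stage 2: 6.5 dB above -11 dBV, reduced 4:1 to 1.625 dB above → -9.375 dBV.
Stage 3: -9.375 dBV is at or below the 8 dBV threshold — no compression; make-up brings it to -5.375 dBV.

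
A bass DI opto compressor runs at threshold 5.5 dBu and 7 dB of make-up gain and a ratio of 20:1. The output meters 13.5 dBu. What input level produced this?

25.5 dBu

Remove make-up: 13.5 − 7 = 6.5 dBu.
That's 1 dB above the 5.5 dBu threshold.
Undo the ratio: input overshoot = 1 × 20 = 20 dB, giving input = 25.5 dBu.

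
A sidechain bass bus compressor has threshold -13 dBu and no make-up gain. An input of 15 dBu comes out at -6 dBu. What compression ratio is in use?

Input overshoot = 15 − (-13) = 28 dB; output overshoot = -6 − (-13) = 7 dB.
Ratio = 28 / 7 = 4.

4:1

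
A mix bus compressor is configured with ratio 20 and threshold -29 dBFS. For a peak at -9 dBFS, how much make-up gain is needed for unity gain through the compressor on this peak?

Without make-up, output = threshold + overshoot/20 = -29 + 1 = -28 dBFS.
Gap to target: 19 dB.

19 dB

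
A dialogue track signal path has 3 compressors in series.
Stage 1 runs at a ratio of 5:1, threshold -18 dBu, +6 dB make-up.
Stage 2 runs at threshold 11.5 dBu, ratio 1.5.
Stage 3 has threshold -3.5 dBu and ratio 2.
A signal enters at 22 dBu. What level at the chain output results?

Stage 1: 40 dB above -18 dBu, reduced 5:1 to 8 dB above → -10 dBu; +6 dB make-up → -4 dBu.
Stage 2: -4 dBu ≤ 11.5 dBu, so stage 2 doesn't engage; output -4 dBu.
Stage 3: -4 dBu ≤ -3.5 dBu, so stage 3 doesn't engage; output -4 dBu.

-4 dBu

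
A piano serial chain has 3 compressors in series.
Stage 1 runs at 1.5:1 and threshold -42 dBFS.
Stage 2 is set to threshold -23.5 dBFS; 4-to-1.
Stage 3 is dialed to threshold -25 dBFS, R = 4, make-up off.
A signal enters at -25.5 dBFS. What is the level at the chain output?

-31 dBFS

Stage 1: 16.5 dB above -42 dBFS, reduced 1.5:1 to 11 dB above → -31 dBFS.
Stage 2: below threshold (-31 ≤ -23.5); passes unchanged; output -31 dBFS.
Stage 3: -31 dBFS ≤ -25 dBFS, so stage 3 doesn't engage; output -31 dBFS.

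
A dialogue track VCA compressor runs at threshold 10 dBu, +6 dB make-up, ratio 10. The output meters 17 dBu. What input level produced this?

Before make-up, the level was 17 − 6 = 11 dBu.
The compressed level sits 11 − 10 = 1 dB over threshold.
Before 10:1 compression the overshoot was 1 × 10 = 10 dB, so input = 10 + 10 = 20 dBu.

20 dBu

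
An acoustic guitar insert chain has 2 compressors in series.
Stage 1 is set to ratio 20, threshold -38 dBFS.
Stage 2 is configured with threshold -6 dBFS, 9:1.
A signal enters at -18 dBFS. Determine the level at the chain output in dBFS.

-37 dBFS

Stage 1: overshoot 20 dB → 20/20 = 1 dB → -37 dBFS.
Stage 2: below threshold (-37 ≤ -6); passes unchanged; output -37 dBFS.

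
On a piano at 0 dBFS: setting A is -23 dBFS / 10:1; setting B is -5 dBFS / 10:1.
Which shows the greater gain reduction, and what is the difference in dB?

A, by 16.2 dB

A: GR = 23 − 23/10 = 20.7 dB.
B: GR = 5 − 5/10 = 4.5 dB.
A reduces 16.2 dB more.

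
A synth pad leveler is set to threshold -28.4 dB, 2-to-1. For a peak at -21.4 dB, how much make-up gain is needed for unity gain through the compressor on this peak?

Overshoot 7 dB → 7/2 = 3.5 dB after compression, so the compressed level is -28.4 + 3.5 = -24.9 dB.
Make-up = target − compressed = -21.4 − (-24.9) = 3.5 dB.

3.5 dB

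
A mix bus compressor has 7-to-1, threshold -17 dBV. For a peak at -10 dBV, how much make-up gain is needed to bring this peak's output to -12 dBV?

The peak compresses to -17 + 7/7 = -16 dBV.
To reach -12 dBV requires -12 − (-16) = 4 dB of make-up.

4 dB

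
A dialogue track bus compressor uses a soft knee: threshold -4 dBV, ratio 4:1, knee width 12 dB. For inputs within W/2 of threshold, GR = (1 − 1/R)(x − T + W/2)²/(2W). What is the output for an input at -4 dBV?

x − T + W/2 = -4 − (-4) + 6 = 6.
GR = (1 − 1/4) × 6² / 24 = 0.75 × 36 / 24 = 1.125 dB.
Output = -4 − 1.125 = -5.125 dBV.

-5.125 dBV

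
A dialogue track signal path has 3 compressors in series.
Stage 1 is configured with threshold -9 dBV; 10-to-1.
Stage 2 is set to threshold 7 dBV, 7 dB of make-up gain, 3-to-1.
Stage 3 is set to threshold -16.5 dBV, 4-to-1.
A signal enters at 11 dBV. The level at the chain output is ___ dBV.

-12.375 dBV

Stage 1: overshoot 20 dB → 20/10 = 2 dB → -7 dBV.
Stage 2: below threshold (-7 ≤ 7); passes unchanged; make-up brings it to 0 dBV.
Stage 3: overshoot 16.5 dB → 16.5/4 = 4.125 dB → -12.375 dBV.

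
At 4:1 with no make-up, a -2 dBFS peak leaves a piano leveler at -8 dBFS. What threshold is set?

-10 dBFS

Gain reduction = -2 − (-8) = 6 dB; output overshoot = GR / (R − 1) = 6 / 3 = 2 dB.
Threshold = output − output overshoot = -8 − 2 = -10 dBFS.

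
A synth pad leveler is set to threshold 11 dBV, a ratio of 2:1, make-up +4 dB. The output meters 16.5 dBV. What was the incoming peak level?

Before make-up, the level was 16.5 − 4 = 12.5 dBV.
The compressed level sits 12.5 − 11 = 1.5 dB over threshold.
Input overshoot = R × output overshoot = 3 dB → input = 11 + 3 = 14 dBV.

14 dBV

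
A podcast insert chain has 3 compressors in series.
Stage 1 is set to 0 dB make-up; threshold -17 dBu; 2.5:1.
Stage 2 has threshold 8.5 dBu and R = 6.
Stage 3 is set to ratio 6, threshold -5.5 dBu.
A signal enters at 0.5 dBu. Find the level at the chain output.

-10 dBu

Stage 1: 0.5 dBu is 17.5 dB over -17 dBu; at 2.5:1 that becomes 7 dB over, giving -10 dBu.
Stage 2: below threshold (-10 ≤ 8.5); passes unchanged; output -10 dBu.
Stage 3: -10 dBu is at or below the -5.5 dBu threshold — no compression; output -10 dBu.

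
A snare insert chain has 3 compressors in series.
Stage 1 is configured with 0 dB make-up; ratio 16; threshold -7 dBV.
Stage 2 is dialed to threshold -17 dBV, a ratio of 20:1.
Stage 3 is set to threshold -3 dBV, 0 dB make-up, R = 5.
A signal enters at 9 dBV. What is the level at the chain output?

Stage 1: 9 dBV is 16 dB over -7 dBV; at 16:1 that becomes 1 dB over, giving -6 dBV.
Stage 2: -6 dBV is 11 dB over -17 dBV; at 20:1 that becomes 0.55 dB over, giving -16.45 dBV.
Stage 3: below threshold (-16.45 ≤ -3); passes unchanged; output -16.45 dBV.

-16.45 dBV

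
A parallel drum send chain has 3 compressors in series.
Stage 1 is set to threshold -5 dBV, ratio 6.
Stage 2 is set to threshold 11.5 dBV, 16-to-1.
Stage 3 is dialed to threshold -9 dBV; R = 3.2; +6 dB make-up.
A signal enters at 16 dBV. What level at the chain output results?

Stage 1: 16 dBV is 21 dB over -5 dBV; at 6:1 that becomes 3.5 dB over, giving -1.5 dBV.
Stage 2: -1.5 dBV is at or below the 11.5 dBV threshold — no compression; output -1.5 dBV.
Stage 3: overshoot 7.5 dB → 7.5/3.2 = 2.34375 dB → -6.65625 dBV; +6 dB make-up → -0.65625 dBV.

-0.65625 dBV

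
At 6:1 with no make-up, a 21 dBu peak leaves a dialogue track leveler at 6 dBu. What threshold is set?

Let T be the threshold. Output overshoot = (input overshoot)/R, so 6 − T = (21 − T)/6.
6·(6 − T) = 21 − T → 5·T = 36 − 21 = 15.
T = 15/5 = 3 dBu.

3 dBu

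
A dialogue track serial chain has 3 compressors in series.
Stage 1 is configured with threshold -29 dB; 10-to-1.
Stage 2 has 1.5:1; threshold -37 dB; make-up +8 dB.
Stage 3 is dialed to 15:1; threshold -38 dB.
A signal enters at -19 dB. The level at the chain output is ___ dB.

-37 dB

Stage 1: -19 dB is 10 dB over -29 dB; at 10:1 that becomes 1 dB over, giving -28 dB.
Stage 2: -28 dB is 9 dB over -37 dB; at 1.5:1 that becomes 6 dB over, giving -31 dB; +8 dB make-up → -23 dB.
Stage 3: -23 dB is 15 dB over -38 dB; at 15:1 that becomes 1 dB over, giving -37 dB.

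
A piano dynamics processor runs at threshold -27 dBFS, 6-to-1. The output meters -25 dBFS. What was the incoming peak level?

That's 2 dB above the -27 dBFS threshold.
Before 6:1 compression the overshoot was 2 × 6 = 12 dB, so input = -27 + 12 = -15 dBFS.

-15 dBFS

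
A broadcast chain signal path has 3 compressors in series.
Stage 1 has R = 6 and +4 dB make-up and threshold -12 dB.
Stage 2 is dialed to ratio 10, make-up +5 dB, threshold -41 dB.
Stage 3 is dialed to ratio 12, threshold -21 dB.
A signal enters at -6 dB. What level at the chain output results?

-32.6 dB

Stage 1: -6 dB is 6 dB over -12 dB; at 6:1 that becomes 1 dB over, giving -11 dB; +4 dB make-up → -7 dB.
Stage 2: overshoot 34 dB → 34/10 = 3.4 dB → -37.6 dB; +5 dB make-up → -32.6 dB.
Stage 3: -32.6 dB is at or below the -21 dB threshold — no compression; output -32.6 dB.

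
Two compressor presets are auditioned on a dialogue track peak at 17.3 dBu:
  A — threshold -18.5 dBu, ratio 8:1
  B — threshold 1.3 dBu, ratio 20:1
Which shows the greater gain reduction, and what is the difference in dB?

A: 35.8 dB over, compressed to 4.475 dB over, so 31.325 dB of GR.
B: 16 dB over, compressed to 0.8 dB over, so 15.2 dB of GR.
A reduces 16.125 dB more.

A, by 16.125 dB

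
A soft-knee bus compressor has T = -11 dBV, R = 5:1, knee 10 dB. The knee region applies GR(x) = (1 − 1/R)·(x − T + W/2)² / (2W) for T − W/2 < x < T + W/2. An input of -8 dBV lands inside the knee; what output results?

-10.56 dBV

x − T + W/2 = -8 − (-11) + 5 = 8.
GR = (1 − 1/5) × 8² / 20 = 0.8 × 64 / 20 = 2.56 dB.
Output = -8 − 2.56 = -10.56 dBV.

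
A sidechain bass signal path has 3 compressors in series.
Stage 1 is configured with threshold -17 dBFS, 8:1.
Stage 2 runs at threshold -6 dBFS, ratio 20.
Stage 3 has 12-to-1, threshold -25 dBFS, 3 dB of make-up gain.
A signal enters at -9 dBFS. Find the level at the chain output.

-21.25 dBFS

Stage 1: 8 dB above -17 dBFS, reduced 8:1 to 1 dB above → -16 dBFS.
Stage 2: -16 dBFS is at or below the -6 dBFS threshold — no compression; output -16 dBFS.
Stage 3: 9 dB above -25 dBFS, reduced 12:1 to 0.75 dB above → -24.25 dBFS; +3 dB make-up → -21.25 dBFS.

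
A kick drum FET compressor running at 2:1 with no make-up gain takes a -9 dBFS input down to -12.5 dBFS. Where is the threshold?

Let T be the threshold. Output overshoot = (input overshoot)/R, so -12.5 − T = (-9 − T)/2.
2·(-12.5 − T) = -9 − T → 1·T = -25 − (-9) = -16.
T = -16/1 = -16 dBFS.

-16 dBFS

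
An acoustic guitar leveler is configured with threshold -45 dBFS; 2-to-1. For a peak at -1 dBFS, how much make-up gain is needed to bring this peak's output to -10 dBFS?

13 dB

The peak compresses to -45 + 44/2 = -23 dBFS.
To reach -10 dBFS requires -10 − (-23) = 13 dB of make-up.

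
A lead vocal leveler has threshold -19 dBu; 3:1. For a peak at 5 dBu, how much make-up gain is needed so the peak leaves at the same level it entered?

The peak compresses to -19 + 24/3 = -11 dBu.
To reach 5 dBu requires 5 − (-11) = 16 dB of make-up.

16 dB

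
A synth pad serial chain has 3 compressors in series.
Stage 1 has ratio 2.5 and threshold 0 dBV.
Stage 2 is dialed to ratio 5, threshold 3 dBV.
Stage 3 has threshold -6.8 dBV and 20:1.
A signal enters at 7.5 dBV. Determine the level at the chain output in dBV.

-6.31 dBV

Stage 1: overshoot 7.5 dB → 7.5/2.5 = 3 dB → 3 dBV.
Stage 2: 3 dBV ≤ 3 dBV, so stage 2 doesn't engage; output 3 dBV.
Stage 3: overshoot 9.8 dB → 9.8/20 = 0.49 dB → -6.31 dBV.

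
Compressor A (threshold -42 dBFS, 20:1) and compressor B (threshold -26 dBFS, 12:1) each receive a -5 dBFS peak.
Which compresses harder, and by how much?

A, by 15.9 dB

A: GR = 37 − 37/20 = 35.15 dB.
B: GR = 21 − 21/12 = 19.25 dB.
Difference: 15.9 dB in favour of A.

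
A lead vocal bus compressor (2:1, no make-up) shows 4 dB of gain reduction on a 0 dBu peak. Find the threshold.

-8 dBu

Gain reduction = 0 − (-4) = 4 dB; output overshoot = GR / (R − 1) = 4 / 1 = 4 dB.
Threshold = output − output overshoot = -4 − 4 = -8 dBu.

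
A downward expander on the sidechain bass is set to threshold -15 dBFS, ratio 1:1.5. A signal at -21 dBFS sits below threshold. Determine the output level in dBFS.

Below threshold, a 1:1.5 expander applies gain = (1.5−1)×(T − x) of attenuation.
(1.5−1) × 6 = 3 dB, so output = -21 − 3 = -24 dBFS.

-24 dBFS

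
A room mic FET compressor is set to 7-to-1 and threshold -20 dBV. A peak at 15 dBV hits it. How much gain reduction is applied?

15 dBV exceeds the threshold by 35 dB.
At 7:1, output sits 35/7 = 5 dB above threshold.
So the signal is attenuated by 35 − 5 = 30 dB.

30 dB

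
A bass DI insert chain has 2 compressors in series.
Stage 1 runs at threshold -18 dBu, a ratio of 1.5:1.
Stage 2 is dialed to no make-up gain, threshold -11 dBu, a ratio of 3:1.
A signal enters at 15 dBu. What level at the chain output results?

Stage 1: 33 dB above -18 dBu, reduced 1.5:1 to 22 dB above → 4 dBu.
Stage 2: overshoot 15 dB → 15/3 = 5 dB → -6 dBu.

-6 dBu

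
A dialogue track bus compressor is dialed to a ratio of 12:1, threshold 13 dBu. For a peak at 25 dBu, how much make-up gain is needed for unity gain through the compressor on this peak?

Without make-up, output = threshold + overshoot/12 = 13 + 1 = 14 dBu.
Gap to target: 11 dB.

11 dB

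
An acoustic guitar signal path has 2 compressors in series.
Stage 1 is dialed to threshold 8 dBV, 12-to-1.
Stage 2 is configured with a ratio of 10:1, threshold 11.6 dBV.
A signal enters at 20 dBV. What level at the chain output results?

9 dBV

Stage 1: 20 dBV is 12 dB over 8 dBV; at 12:1 that becomes 1 dB over, giving 9 dBV.
Stage 2: below threshold (9 ≤ 11.6); passes unchanged; output 9 dBV.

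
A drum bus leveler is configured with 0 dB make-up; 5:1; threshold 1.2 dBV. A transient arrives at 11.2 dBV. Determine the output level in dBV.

11.2 dBV sits 10 dB over threshold.
The 10 dB excess becomes 2 dB after 5:1 reduction.
That puts the output at 3.2 dBV.

3.2 dBV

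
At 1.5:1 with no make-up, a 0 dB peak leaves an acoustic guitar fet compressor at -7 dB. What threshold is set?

Gain reduction = 0 − (-7) = 7 dB; output overshoot = GR / (R − 1) = 7 / 0.5 = 14 dB.
Threshold = output − output overshoot = -7 − 14 = -21 dB.

-21 dB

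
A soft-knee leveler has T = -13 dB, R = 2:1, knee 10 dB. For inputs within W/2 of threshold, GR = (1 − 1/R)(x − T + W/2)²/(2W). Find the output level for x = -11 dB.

-12.225 dB

x − T + W/2 = -11 − (-13) + 5 = 7.
GR = (1 − 1/2) × 7² / 20 = 0.5 × 49 / 20 = 1.225 dB.
Output = -11 − 1.225 = -12.225 dB.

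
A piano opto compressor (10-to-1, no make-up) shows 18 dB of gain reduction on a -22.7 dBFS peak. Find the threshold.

Input is 20 dB above T (since output overshoot × R = input overshoot: (-40.7 − T)·10 = -22.7 − T gives T = -42.7 dBFS).
Check: -42.7 + (-22.7 − (-42.7))/10 = -42.7 + 2 = -40.7 dBFS. ✓

-42.7 dBFS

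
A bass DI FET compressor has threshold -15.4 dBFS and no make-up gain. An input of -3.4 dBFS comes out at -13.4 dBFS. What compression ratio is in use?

6:1

Input overshoot = -3.4 − (-15.4) = 12 dB; output overshoot = -13.4 − (-15.4) = 2 dB.
Ratio = 12 / 2 = 6.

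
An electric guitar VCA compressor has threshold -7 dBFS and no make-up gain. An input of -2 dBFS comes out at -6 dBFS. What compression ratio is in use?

5:1

Input overshoot = -2 − (-7) = 5 dB; output overshoot = -6 − (-7) = 1 dB.
Ratio = 5 / 1 = 5.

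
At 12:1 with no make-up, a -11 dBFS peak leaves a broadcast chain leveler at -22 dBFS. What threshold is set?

Gain reduction = -11 − (-22) = 11 dB; output overshoot = GR / (R − 1) = 11 / 11 = 1 dB.
Threshold = output − output overshoot = -22 − 1 = -23 dBFS.

-23 dBFS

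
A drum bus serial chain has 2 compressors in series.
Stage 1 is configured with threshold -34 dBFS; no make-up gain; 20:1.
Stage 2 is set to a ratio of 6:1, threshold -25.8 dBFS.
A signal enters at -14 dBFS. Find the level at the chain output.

Stage 1: 20 dB above -34 dBFS, reduced 20:1 to 1 dB above → -33 dBFS.
Stage 2: -33 dBFS ≤ -25.8 dBFS, so stage 2 doesn't engage; output -33 dBFS.

-33 dBFS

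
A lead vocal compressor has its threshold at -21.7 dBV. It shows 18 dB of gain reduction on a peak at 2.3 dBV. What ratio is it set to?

Input overshoot = 2.3 − (-21.7) = 24 dB.
Output overshoot = 24 − 18 = 6 dB.
Ratio = input overshoot / output overshoot = 24 / 6 = 4.

4:1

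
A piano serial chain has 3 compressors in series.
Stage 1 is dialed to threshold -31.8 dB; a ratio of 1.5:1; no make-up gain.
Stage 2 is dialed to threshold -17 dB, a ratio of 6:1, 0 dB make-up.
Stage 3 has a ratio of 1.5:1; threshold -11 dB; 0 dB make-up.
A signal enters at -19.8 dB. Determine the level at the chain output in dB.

-23.8 dB

Stage 1: 12 dB above -31.8 dB, reduced 1.5:1 to 8 dB above → -23.8 dB.
Stage 2: -23.8 dB ≤ -17 dB, so stage 2 doesn't engage; output -23.8 dB.
Stage 3: -23.8 dB is at or below the -11 dB threshold — no compression; output -23.8 dB.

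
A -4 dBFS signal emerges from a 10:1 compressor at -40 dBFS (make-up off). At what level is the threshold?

Let T be the threshold. Output overshoot = (input overshoot)/R, so -40 − T = (-4 − T)/10.
10·(-40 − T) = -4 − T → 9·T = -400 − (-4) = -396.
T = -396/9 = -44 dBFS.

-44 dBFS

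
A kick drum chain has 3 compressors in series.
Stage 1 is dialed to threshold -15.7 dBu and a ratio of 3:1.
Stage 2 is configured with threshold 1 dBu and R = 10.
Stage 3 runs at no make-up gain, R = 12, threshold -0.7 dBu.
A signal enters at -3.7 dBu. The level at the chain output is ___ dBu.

-11.7 dBu

Stage 1: -3.7 dBu is 12 dB over -15.7 dBu; at 3:1 that becomes 4 dB over, giving -11.7 dBu.
Stage 2: below threshold (-11.7 ≤ 1); passes unchanged; output -11.7 dBu.
Stage 3: below threshold (-11.7 ≤ -0.7); passes unchanged; output -11.7 dBu.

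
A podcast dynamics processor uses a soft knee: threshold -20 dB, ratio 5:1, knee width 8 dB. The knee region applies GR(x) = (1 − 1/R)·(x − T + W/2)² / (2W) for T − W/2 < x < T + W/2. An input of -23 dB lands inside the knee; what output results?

x − T + W/2 = -23 − (-20) + 4 = 1.
GR = (1 − 1/5) × 1² / 16 = 0.8 × 1 / 16 = 0.05 dB.
Output = -23 − 0.05 = -23.05 dB.

-23.05 dB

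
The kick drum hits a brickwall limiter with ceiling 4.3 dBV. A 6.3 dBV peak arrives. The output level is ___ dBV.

A brickwall limiter is an ∞:1 compressor: any input above the ceiling is clamped to 4.3 dBV.

4.3 dBV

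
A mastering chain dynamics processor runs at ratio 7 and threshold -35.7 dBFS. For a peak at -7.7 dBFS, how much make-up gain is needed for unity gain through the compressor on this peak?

24 dB

The peak compresses to -35.7 + 28/7 = -31.7 dBFS.
To reach -7.7 dBFS requires -7.7 − (-31.7) = 24 dB of make-up.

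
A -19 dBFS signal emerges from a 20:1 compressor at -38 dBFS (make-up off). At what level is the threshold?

-39 dBFS

Gain reduction = -19 − (-38) = 19 dB; output overshoot = GR / (R − 1) = 19 / 19 = 1 dB.
Threshold = output − output overshoot = -38 − 1 = -39 dBFS.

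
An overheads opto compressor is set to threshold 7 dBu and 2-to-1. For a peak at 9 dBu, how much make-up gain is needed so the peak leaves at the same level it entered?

Without make-up, output = threshold + overshoot/2 = 7 + 1 = 8 dBu.
Gap to target: 1 dB.

1 dB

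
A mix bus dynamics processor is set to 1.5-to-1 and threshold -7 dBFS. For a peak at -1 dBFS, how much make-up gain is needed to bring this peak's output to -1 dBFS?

2 dB

Without make-up, output = threshold + overshoot/1.5 = -7 + 4 = -3 dBFS.
Gap to target: 2 dB.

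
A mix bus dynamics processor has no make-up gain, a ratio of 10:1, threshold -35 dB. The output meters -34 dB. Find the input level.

That's 1 dB above the -35 dB threshold.
Before 10:1 compression the overshoot was 1 × 10 = 10 dB, so input = -35 + 10 = -25 dB.

-25 dB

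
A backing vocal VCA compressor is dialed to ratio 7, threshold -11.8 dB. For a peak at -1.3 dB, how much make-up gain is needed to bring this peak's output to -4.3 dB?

6 dB

Overshoot 10.5 dB → 10.5/7 = 1.5 dB after compression, so the compressed level is -11.8 + 1.5 = -10.3 dB.
Make-up = target − compressed = -4.3 − (-10.3) = 6 dB.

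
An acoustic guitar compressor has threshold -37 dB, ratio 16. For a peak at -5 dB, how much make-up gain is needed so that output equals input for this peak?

30 dB

Overshoot 32 dB → 32/16 = 2 dB after compression, so the compressed level is -37 + 2 = -35 dB.
Make-up = target − compressed = -5 − (-35) = 30 dB.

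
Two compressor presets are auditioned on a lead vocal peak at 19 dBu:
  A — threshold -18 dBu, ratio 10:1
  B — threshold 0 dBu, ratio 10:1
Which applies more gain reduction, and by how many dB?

A, by 16.2 dB

A: GR = 37 − 37/10 = 33.3 dB.
B: GR = 19 − 19/10 = 17.1 dB.
A reduces 16.2 dB more.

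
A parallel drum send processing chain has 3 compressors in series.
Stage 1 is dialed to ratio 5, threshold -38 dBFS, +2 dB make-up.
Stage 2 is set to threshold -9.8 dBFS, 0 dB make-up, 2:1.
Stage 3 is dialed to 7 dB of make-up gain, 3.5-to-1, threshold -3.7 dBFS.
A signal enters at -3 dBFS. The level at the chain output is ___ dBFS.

Stage 1: 35 dB above -38 dBFS, reduced 5:1 to 7 dB above → -31 dBFS; +2 dB make-up → -29 dBFS.
Stage 2: -29 dBFS ≤ -9.8 dBFS, so stage 2 doesn't engage; output -29 dBFS.
Stage 3: below threshold (-29 ≤ -3.7); passes unchanged; make-up brings it to -22 dBFS.

-22 dBFS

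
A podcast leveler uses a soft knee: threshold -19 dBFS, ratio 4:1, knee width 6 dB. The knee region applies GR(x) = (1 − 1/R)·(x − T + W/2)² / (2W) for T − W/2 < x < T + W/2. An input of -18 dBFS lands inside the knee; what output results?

x − T + W/2 = -18 − (-19) + 3 = 4.
GR = (1 − 1/4) × 4² / 12 = 0.75 × 16 / 12 = 1 dB.
Output = -18 − 1 = -19 dBFS.

-19 dBFS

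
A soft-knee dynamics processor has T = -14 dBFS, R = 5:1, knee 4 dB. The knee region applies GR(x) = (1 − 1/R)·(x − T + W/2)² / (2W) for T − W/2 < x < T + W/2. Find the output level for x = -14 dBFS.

-14.4 dBFS

x − T + W/2 = -14 − (-14) + 2 = 2.
GR = (1 − 1/5) × 2² / 8 = 0.8 × 4 / 8 = 0.4 dB.
Output = -14 − 0.4 = -14.4 dBFS.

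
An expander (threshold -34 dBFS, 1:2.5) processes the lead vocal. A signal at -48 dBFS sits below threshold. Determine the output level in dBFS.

-69 dBFS

Below threshold, a 1:2.5 expander applies gain = (2.5−1)×(T − x) of attenuation.
(2.5−1) × 14 = 21 dB, so output = -48 − 21 = -69 dBFS.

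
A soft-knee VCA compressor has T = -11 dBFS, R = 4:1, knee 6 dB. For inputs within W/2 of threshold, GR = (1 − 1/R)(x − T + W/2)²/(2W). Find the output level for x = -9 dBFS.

x − T + W/2 = -9 − (-11) + 3 = 5.
GR = (1 − 1/4) × 5² / 12 = 0.75 × 25 / 12 = 1.5625 dB.
Output = -9 − 1.5625 = -10.5625 dBFS.

-10.5625 dBFS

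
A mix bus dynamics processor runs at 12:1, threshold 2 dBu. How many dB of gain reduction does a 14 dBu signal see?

11 dB

The signal is 12 dB above threshold.
After 12:1 compression the overshoot becomes 12/12 = 1 dB.
GR = overshoot in − overshoot out = 12 − 1 = 11 dB.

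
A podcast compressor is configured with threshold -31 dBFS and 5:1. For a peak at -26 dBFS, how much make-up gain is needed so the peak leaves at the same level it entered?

4 dB

Without make-up, output = threshold + overshoot/5 = -31 + 1 = -30 dBFS.
Gap to target: 4 dB.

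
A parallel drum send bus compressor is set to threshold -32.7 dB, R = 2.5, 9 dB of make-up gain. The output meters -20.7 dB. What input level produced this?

Before make-up, the level was -20.7 − 9 = -29.7 dB.
Post-compression overshoot = -29.7 − (-32.7) = 3 dB.
Undo the ratio: input overshoot = 3 × 2.5 = 7.5 dB, giving input = -25.2 dB.

-25.2 dB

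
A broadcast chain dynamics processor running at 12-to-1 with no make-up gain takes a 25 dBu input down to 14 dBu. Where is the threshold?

13 dBu

Let T be the threshold. Output overshoot = (input overshoot)/R, so 14 − T = (25 − T)/12.
12·(14 − T) = 25 − T → 11·T = 168 − 25 = 143.
T = 143/11 = 13 dBu.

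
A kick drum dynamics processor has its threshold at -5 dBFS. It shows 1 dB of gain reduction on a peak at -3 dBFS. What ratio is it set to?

Input overshoot = -3 − (-5) = 2 dB.
Output overshoot = 2 − 1 = 1 dB.
Ratio = input overshoot / output overshoot = 2 / 1 = 2.

2:1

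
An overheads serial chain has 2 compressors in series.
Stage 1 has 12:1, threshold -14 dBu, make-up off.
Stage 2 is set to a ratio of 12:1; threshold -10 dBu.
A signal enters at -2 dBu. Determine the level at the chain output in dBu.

Stage 1: overshoot 12 dB → 12/12 = 1 dB → -13 dBu.
Stage 2: -13 dBu is at or below the -10 dBu threshold — no compression; output -13 dBu.

-13 dBu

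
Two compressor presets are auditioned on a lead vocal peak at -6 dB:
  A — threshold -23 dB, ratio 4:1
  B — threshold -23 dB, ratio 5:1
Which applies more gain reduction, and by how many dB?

A: 17 dB over, compressed to 4.25 dB over, so 12.75 dB of GR.
B: 17 dB over, compressed to 3.4 dB over, so 13.6 dB of GR.
Difference: 0.85 dB in favour of B.

B, by 0.85 dB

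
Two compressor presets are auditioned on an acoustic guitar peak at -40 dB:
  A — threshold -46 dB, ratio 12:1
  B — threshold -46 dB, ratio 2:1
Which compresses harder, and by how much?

A, by 2.5 dB

A: GR = 6 − 6/12 = 5.5 dB.
B: GR = 6 − 6/2 = 3 dB.
Difference: 2.5 dB in favour of A.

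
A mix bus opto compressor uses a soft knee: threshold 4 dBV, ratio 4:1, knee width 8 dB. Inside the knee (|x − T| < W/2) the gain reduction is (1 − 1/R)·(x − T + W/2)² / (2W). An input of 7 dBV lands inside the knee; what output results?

4.703125 dBV

x − T + W/2 = 7 − 4 + 4 = 7.
GR = (1 − 1/4) × 7² / 16 = 0.75 × 49 / 16 = 2.296875 dB.
Output = 7 − 2.296875 = 4.703125 dBV.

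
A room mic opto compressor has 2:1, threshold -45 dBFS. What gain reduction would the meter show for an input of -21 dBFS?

12 dB

The signal is 24 dB above threshold.
At 2:1, output sits 24/2 = 12 dB above threshold.
Gain reduction = 24 − 12 = 12 dB.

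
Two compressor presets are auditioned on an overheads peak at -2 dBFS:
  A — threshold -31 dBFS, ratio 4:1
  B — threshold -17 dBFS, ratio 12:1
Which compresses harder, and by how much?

A, by 8 dB

A: GR = 29 − 29/4 = 21.75 dB.
B: GR = 15 − 15/12 = 13.75 dB.
A applies 8 dB more gain reduction.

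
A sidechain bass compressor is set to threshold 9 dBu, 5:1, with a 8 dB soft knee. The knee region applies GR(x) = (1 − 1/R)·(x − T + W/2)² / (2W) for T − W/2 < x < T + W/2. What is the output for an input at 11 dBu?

x − T + W/2 = 11 − 9 + 4 = 6.
GR = (1 − 1/5) × 6² / 16 = 0.8 × 36 / 16 = 1.8 dB.
Output = 11 − 1.8 = 9.2 dBu.

9.2 dBu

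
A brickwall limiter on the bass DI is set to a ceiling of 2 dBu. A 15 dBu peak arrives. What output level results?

2 dBu

A brickwall limiter is an ∞:1 compressor: any input above the ceiling is clamped to 2 dBu.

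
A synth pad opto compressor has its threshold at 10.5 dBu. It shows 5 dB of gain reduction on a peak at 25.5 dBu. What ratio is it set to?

1.5:1

Input overshoot = 25.5 − 10.5 = 15 dB.
Output overshoot = 15 − 5 = 10 dB.
Ratio = input overshoot / output overshoot = 15 / 10 = 1.5.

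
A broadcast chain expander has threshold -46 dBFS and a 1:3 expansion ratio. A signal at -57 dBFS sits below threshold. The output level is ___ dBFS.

-79 dBFS

The input is 11 dB below the -46 dBFS threshold.
A 1:3 expander multiplies undershoot by 3: 11 × 3 = 33 dB below threshold.
Output = -46 − 33 = -79 dBFS.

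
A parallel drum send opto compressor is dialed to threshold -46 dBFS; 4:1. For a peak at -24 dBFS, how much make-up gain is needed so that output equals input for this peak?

16.5 dB

Without make-up, output = threshold + overshoot/4 = -46 + 5.5 = -40.5 dBFS.
Gap to target: 16.5 dB.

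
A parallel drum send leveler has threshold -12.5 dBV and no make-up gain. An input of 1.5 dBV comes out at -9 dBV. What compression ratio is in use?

Input overshoot = 1.5 − (-12.5) = 14 dB; output overshoot = -9 − (-12.5) = 3.5 dB.
Ratio = 14 / 3.5 = 4.

4:1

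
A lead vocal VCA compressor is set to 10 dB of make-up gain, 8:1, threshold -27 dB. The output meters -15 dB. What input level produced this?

-11 dB

Remove make-up: -15 − 10 = -25 dB.
The compressed level sits -25 − (-27) = 2 dB over threshold.
Undo the ratio: input overshoot = 2 × 8 = 16 dB, giving input = -11 dB.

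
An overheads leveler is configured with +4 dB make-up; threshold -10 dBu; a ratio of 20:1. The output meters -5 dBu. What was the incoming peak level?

10 dBu

Before make-up, the level was -5 − 4 = -9 dBu.
That's 1 dB above the -10 dBu threshold.
Before 20:1 compression the overshoot was 1 × 20 = 20 dB, so input = -10 + 20 = 10 dBu.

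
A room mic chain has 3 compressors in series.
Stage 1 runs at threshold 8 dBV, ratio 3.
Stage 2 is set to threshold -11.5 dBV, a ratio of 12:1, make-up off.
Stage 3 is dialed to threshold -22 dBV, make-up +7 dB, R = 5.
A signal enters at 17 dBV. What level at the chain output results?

Stage 1: overshoot 9 dB → 9/3 = 3 dB → 11 dBV.
Stage 2: overshoot 22.5 dB → 22.5/12 = 1.875 dB → -9.625 dBV.
Stage 3: 12.375 dB above -22 dBV, reduced 5:1 to 2.475 dB above → -19.525 dBV; +7 dB make-up → -12.525 dBV.

-12.525 dBV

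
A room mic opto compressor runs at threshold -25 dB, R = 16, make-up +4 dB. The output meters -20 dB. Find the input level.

-9 dB

Before make-up, the level was -20 − 4 = -24 dB.
That's 1 dB above the -25 dB threshold.
Input overshoot = R × output overshoot = 16 dB → input = -25 + 16 = -9 dB.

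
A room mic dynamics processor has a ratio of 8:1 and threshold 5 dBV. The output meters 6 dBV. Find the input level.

That's 1 dB above the 5 dBV threshold.
Input overshoot = R × output overshoot = 8 dB → input = 5 + 8 = 13 dBV.

13 dBV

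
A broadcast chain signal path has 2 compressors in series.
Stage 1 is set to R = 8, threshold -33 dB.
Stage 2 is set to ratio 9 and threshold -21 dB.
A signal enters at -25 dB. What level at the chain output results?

-32 dB

Stage 1: -25 dB is 8 dB over -33 dB; at 8:1 that becomes 1 dB over, giving -32 dB.
Stage 2: -32 dB ≤ -21 dB, so stage 2 doesn't engage; output -32 dB.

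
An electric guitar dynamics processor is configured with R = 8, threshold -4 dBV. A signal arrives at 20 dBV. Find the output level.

-1 dBV

20 dBV sits 24 dB over threshold.
8:1 compression reduces that to 24/8 = 3 dB over.
Output = -4 + 3 = -1 dBV.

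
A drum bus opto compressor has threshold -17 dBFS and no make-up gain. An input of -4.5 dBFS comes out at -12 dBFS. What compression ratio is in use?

Input overshoot = -4.5 − (-17) = 12.5 dB; output overshoot = -12 − (-17) = 5 dB.
Ratio = 12.5 / 5 = 2.5.

2.5:1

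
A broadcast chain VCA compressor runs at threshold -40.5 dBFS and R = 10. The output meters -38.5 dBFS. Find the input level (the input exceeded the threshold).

The compressed level sits -38.5 − (-40.5) = 2 dB over threshold.
Before 10:1 compression the overshoot was 2 × 10 = 20 dB, so input = -40.5 + 20 = -20.5 dBFS.

-20.5 dBFS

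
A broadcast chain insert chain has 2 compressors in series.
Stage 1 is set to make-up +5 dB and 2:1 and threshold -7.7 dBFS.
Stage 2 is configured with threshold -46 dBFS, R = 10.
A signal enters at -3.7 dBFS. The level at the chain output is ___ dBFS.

Stage 1: -3.7 dBFS is 4 dB over -7.7 dBFS; at 2:1 that becomes 2 dB over, giving -5.7 dBFS; +5 dB make-up → -0.7 dBFS.
Stage 2: overshoot 45.3 dB → 45.3/10 = 4.53 dB → -41.47 dBFS.

-41.47 dBFS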